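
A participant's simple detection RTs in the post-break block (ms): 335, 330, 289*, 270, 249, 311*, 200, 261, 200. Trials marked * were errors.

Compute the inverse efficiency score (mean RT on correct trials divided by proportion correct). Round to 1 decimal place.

338.9 ms

Correct trials (n=7): 335, 330, 270, 249, 200, 261, 200
Mean correct RT = 1845/7 = 263.5714 ms
Proportion correct = 7/9
IES = 263.5714 / (7/9) = 338.878 ms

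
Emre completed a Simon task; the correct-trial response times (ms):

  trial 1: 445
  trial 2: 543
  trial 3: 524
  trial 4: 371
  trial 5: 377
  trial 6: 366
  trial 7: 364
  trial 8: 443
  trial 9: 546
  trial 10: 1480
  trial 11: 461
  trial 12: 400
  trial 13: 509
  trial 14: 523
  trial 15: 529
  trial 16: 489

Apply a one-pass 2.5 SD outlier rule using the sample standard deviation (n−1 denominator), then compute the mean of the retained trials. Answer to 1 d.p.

459.3 ms

n = 16, ΣRT = 8370, M = 523.125
Σ(x−M)² = 1043973.75; s = √(1043973.75/15) = 263.815
Cutoffs: 523.125 ± 2.5·263.815 → [-136.4, 1182.7]
Outside: 1480 → excluded.
Retained (n=15): Σ = 6890, mean = 6890/15 = 459.333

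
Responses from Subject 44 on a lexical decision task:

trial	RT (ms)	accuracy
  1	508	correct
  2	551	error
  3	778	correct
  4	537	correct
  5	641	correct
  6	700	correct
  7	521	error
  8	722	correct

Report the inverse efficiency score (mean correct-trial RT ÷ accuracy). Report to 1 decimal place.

Correct trials (n=6): 508, 778, 537, 641, 700, 722
Mean correct RT = 3886/6 = 647.6667 ms
Proportion correct = 6/8
IES = 647.6667 / (6/8) = 863.556 ms

863.6 ms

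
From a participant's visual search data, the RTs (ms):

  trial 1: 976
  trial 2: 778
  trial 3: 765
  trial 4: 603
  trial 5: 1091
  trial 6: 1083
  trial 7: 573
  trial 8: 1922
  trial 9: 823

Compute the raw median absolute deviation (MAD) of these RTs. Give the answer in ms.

Sorted: 573, 603, 765, 778, 823, 976, 1083, 1091, 1922 → median = 823
|x − 823|: 153, 45, 58, 220, 268, 260, 250, 1099, 0
Sorted deviations: 0, 45, 58, 153, 220, 250, 260, 268, 1099 → MAD = 220

220 ms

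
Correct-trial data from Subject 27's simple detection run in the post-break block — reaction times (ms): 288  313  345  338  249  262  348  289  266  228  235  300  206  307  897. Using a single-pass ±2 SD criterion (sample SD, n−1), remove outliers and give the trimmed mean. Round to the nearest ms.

n = 15, ΣRT = 4871, M = 324.733
Σ(x−M)² = 376934.93; s = √(376934.93/14) = 164.085
Cutoffs: 324.733 ± 2·164.085 → [-3.4, 652.9]
Outside: 897 → excluded.
Retained (n=14): Σ = 3974, mean = 3974/14 = 283.857

284 ms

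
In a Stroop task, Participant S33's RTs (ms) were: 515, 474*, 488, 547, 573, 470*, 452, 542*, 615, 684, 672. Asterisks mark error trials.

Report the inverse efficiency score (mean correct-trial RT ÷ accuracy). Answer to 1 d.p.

Correct trials (n=8): 515, 488, 547, 573, 452, 615, 684, 672
Mean correct RT = 4546/8 = 568.2500 ms
Proportion correct = 8/11
IES = 568.2500 / (8/11) = 781.344 ms

781.3 ms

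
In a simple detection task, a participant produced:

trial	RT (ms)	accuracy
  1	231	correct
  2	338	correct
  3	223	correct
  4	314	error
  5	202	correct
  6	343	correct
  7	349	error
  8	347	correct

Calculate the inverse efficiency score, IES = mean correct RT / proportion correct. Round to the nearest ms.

374 ms

Correct trials (n=6): 231, 338, 223, 202, 343, 347
Mean correct RT = 1684/6 = 280.6667 ms
Proportion correct = 6/8
IES = 280.6667 / (6/8) = 374.222 ms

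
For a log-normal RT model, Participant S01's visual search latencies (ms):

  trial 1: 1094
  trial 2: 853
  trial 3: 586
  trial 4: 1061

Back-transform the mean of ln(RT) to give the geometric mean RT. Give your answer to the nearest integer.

873 ms

ln(RT): 6.9976, 6.7488, 6.3733, 6.9670
Mean ln(RT) = 27.0866/4 = 6.77166
Geometric mean = exp(6.77166) = 872.76 ms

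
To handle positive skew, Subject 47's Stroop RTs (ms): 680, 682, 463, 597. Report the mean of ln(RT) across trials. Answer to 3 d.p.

ln(RT): 6.5221, 6.5250, 6.1377, 6.3919
Σ ln(RT) = 25.5768
Mean = 25.5768/4 = 6.39419

6.394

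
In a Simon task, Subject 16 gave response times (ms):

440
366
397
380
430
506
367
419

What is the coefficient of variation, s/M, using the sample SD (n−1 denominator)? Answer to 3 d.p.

0.113

n = 8, Σ = 3305, M = 413.1250
Σ(x−M)² = 15372.875; s = √(15372.875/7) = 46.8628
CV = 46.8628 / 413.1250 = 0.11343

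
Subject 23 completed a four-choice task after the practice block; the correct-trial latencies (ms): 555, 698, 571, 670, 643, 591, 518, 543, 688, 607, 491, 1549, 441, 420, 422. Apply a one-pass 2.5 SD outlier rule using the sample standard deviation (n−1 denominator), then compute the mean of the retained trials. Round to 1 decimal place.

n = 15, ΣRT = 9407, M = 627.133
Σ(x−M)² = 1027869.73; s = √(1027869.73/14) = 270.960
Cutoffs: 627.133 ± 2.5·270.960 → [-50.3, 1304.5]
Outside: 1549 → excluded.
Retained (n=14): Σ = 7858, mean = 7858/14 = 561.286

561.3 ms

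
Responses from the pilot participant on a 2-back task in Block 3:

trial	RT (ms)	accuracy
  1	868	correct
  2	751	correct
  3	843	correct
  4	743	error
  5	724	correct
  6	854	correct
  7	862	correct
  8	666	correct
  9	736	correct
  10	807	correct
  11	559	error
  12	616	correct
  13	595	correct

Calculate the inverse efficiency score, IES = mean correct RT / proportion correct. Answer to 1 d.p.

894.1 ms

Correct trials (n=11): 868, 751, 843, 724, 854, 862, 666, 736, 807, 616, 595
Mean correct RT = 8322/11 = 756.5455 ms
Proportion correct = 11/13
IES = 756.5455 / (11/13) = 894.099 ms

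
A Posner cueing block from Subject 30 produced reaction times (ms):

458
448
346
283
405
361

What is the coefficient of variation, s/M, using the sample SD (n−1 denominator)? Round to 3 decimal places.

n = 6, Σ = 2301, M = 383.5000
Σ(x−M)² = 22185.500; s = √(22185.500/5) = 66.6116
CV = 66.6116 / 383.5000 = 0.17369

0.174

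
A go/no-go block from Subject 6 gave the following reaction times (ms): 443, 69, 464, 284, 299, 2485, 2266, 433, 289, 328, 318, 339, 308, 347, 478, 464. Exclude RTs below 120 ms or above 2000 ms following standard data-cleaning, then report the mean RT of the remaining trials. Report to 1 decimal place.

Excluded: 69, 2266, 2485
Retained (n=13): Σ = 4794
Mean = 4794/13 = 368.7692

368.8 ms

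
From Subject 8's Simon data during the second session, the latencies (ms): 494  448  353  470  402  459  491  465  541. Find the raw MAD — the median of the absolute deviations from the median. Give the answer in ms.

26 ms

Sorted: 353, 402, 448, 459, 465, 470, 491, 494, 541 → median = 465
|x − 465|: 29, 17, 112, 5, 63, 6, 26, 0, 76
Sorted deviations: 0, 5, 6, 17, 26, 29, 63, 76, 112 → MAD = 26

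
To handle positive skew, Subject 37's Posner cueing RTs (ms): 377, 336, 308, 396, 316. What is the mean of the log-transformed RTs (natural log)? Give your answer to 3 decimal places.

5.843

ln(RT): 5.9322, 5.8171, 5.7301, 5.9814, 5.7557
Σ ln(RT) = 29.2166
Mean = 29.2166/5 = 5.84332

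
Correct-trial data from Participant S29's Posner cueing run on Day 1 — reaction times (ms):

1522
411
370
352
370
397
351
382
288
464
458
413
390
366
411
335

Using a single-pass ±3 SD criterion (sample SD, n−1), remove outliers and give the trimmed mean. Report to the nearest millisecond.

n = 16, ΣRT = 7280, M = 455.000
Σ(x−M)² = 1243218.00; s = √(1243218.00/15) = 287.891
Cutoffs: 455.000 ± 3·287.891 → [-408.7, 1318.7]
Outside: 1522 → excluded.
Retained (n=15): Σ = 5758, mean = 5758/15 = 383.867

384 ms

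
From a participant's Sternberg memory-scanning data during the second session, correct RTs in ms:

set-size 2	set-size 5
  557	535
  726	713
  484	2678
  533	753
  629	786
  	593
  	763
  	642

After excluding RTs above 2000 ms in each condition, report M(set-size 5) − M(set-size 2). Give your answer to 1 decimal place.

97.8 ms

set-size 5: exclude 2678
M(set-size 2) = 2929/5 = 585.800
M(set-size 5) = 4785/7 = 683.571
Difference = 683.571 − 585.800 = 97.771 ms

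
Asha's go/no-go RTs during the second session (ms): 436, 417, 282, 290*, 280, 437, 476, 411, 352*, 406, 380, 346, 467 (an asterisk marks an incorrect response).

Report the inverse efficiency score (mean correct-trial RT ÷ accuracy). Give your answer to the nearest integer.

Correct trials (n=11): 436, 417, 282, 280, 437, 476, 411, 406, 380, 346, 467
Mean correct RT = 4338/11 = 394.3636 ms
Proportion correct = 11/13
IES = 394.3636 / (11/13) = 466.066 ms

466 ms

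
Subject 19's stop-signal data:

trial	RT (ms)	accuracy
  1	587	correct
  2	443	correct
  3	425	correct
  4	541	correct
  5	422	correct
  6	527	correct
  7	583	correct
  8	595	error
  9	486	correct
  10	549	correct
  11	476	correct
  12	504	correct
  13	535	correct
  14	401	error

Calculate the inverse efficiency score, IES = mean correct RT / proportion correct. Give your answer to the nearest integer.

Correct trials (n=12): 587, 443, 425, 541, 422, 527, 583, 486, 549, 476, 504, 535
Mean correct RT = 6078/12 = 506.5000 ms
Proportion correct = 12/14
IES = 506.5000 / (12/14) = 590.917 ms

591 ms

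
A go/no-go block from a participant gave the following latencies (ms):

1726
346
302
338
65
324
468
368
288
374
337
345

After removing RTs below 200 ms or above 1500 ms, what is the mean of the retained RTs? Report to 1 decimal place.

Excluded: 65, 1726
Retained (n=10): Σ = 3490
Mean = 3490/10 = 349.0000

349.0 ms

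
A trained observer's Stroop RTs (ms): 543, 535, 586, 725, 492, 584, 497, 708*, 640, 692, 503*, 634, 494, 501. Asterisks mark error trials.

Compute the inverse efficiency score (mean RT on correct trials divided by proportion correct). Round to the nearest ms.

Correct trials (n=12): 543, 535, 586, 725, 492, 584, 497, 640, 692, 634, 494, 501
Mean correct RT = 6923/12 = 576.9167 ms
Proportion correct = 12/14
IES = 576.9167 / (12/14) = 673.069 ms

673 ms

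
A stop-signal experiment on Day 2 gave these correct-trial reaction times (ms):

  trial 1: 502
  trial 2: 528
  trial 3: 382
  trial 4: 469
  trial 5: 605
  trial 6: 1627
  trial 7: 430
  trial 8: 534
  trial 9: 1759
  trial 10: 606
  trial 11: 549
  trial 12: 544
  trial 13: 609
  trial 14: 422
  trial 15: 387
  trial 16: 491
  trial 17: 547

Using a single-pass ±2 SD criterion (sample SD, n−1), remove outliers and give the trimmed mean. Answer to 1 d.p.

n = 17, ΣRT = 10991, M = 646.529
Σ(x−M)² = 2571556.24; s = √(2571556.24/16) = 400.902
Cutoffs: 646.529 ± 2·400.902 → [-155.3, 1448.3]
Outside: 1627, 1759 → excluded.
Retained (n=15): Σ = 7605, mean = 7605/15 = 507.000

507.0 ms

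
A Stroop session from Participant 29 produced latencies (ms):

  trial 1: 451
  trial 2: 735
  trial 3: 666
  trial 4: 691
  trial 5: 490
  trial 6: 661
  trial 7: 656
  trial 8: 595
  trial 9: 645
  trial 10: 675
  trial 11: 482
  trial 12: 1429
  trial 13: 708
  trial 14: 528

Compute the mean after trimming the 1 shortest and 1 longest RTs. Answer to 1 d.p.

Sorted: 451, 482, 490, 528, 595, 645, 656, 661, 666, 675, 691, 708, 735, 1429
Drop lowest 1 (451) and highest 1 (1429)
Remaining (n=12): Σ = 7532, mean = 7532/12 = 627.667

627.7 ms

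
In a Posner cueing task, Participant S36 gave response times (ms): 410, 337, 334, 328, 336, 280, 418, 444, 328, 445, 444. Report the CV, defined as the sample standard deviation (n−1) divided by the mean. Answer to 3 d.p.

0.160

n = 11, Σ = 4104, M = 373.0909
Σ(x−M)² = 35544.909; s = √(35544.909/10) = 59.6196
CV = 59.6196 / 373.0909 = 0.15980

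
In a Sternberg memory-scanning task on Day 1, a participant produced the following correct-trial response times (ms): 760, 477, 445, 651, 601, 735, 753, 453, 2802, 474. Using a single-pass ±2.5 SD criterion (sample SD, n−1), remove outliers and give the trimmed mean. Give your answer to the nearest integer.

n = 10, ΣRT = 8151, M = 815.100
Σ(x−M)² = 4532598.90; s = √(4532598.90/9) = 709.663
Cutoffs: 815.100 ± 2.5·709.663 → [-959.1, 2589.3]
Outside: 2802 → excluded.
Retained (n=9): Σ = 5349, mean = 5349/9 = 594.333

594 ms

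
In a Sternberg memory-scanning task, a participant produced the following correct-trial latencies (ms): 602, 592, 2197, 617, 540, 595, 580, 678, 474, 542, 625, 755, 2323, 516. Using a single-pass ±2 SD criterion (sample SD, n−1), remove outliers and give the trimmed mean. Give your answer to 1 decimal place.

n = 14, ΣRT = 11636, M = 831.143
Σ(x−M)² = 4832571.71; s = √(4832571.71/13) = 609.702
Cutoffs: 831.143 ± 2·609.702 → [-388.3, 2050.5]
Outside: 2197, 2323 → excluded.
Retained (n=12): Σ = 7116, mean = 7116/12 = 593.000

593.0 ms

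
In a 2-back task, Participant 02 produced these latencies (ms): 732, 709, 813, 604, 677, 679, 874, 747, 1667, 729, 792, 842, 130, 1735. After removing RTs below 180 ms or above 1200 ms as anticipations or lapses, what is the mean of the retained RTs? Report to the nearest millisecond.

745 ms

Excluded: 130, 1667, 1735
Retained (n=11): Σ = 8198
Mean = 8198/11 = 745.2727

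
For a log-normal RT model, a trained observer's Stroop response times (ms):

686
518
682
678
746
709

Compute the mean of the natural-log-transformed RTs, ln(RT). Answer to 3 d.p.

6.501

ln(RT): 6.5309, 6.2500, 6.5250, 6.5191, 6.6147, 6.5639
Σ ln(RT) = 39.0036
Mean = 39.0036/6 = 6.50060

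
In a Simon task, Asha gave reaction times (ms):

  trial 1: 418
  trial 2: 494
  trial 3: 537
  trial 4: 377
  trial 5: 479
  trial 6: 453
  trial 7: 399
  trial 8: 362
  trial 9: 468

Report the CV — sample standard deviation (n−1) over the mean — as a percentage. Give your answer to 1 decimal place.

13.1%

n = 9, Σ = 3987, M = 443.0000
Σ(x−M)² = 26936.000; s = √(26936.000/8) = 58.0259
CV = 58.0259 / 443.0000 = 0.13098 = 13.098%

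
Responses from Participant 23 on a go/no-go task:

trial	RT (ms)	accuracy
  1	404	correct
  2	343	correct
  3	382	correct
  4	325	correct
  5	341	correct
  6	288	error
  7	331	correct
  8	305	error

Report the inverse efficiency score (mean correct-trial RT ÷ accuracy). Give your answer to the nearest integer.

472 ms

Correct trials (n=6): 404, 343, 382, 325, 341, 331
Mean correct RT = 2126/6 = 354.3333 ms
Proportion correct = 6/8
IES = 354.3333 / (6/8) = 472.444 ms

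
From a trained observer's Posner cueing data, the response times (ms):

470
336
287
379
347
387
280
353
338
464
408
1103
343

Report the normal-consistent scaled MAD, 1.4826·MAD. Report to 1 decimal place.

50.4 ms

Sorted: 280, 287, 336, 338, 343, 347, 353, 379, 387, 408, 464, 470, 1103 → median = 353
|x − 353| sorted: 0, 6, 10, 15, 17, 26, 34, 55, 66, 73, 111, 117, 750 → MAD = 34
Robust SD ≈ 1.4826 × 34 = 50.408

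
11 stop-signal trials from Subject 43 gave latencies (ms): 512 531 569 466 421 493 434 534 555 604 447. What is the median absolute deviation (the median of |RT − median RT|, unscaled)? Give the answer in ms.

Sorted: 421, 434, 447, 466, 493, 512, 531, 534, 555, 569, 604 → median = 512
|x − 512|: 0, 19, 57, 46, 91, 19, 78, 22, 43, 92, 65
Sorted deviations: 0, 19, 19, 22, 43, 46, 57, 65, 78, 91, 92 → MAD = 46

46 ms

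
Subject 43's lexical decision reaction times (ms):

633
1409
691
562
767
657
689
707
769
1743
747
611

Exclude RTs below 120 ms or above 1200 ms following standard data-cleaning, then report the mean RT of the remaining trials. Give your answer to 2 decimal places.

683.30 ms

Excluded: 1409, 1743
Retained (n=10): Σ = 6833
Mean = 6833/10 = 683.3000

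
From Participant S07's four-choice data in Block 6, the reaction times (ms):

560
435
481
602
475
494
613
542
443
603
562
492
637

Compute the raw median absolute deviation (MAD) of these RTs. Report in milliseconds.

Sorted: 435, 443, 475, 481, 492, 494, 542, 560, 562, 602, 603, 613, 637 → median = 542
|x − 542|: 18, 107, 61, 60, 67, 48, 71, 0, 99, 61, 20, 50, 95
Sorted deviations: 0, 18, 20, 48, 50, 60, 61, 61, 67, 71, 95, 99, 107 → MAD = 61

61 ms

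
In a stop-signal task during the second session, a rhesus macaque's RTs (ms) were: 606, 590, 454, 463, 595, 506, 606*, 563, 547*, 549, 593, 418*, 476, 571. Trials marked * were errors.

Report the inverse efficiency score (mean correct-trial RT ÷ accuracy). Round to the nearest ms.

690 ms

Correct trials (n=11): 606, 590, 454, 463, 595, 506, 563, 549, 593, 476, 571
Mean correct RT = 5966/11 = 542.3636 ms
Proportion correct = 11/14
IES = 542.3636 / (11/14) = 690.281 ms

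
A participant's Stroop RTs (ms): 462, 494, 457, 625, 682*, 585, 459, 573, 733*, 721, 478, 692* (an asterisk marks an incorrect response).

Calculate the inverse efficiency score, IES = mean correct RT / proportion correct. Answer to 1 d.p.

Correct trials (n=9): 462, 494, 457, 625, 585, 459, 573, 721, 478
Mean correct RT = 4854/9 = 539.3333 ms
Proportion correct = 9/12
IES = 539.3333 / (9/12) = 719.111 ms

719.1 ms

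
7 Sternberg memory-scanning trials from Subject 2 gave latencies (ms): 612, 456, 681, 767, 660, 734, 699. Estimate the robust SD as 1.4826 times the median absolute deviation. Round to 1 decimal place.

Sorted: 456, 612, 660, 681, 699, 734, 767 → median = 681
|x − 681| sorted: 0, 18, 21, 53, 69, 86, 225 → MAD = 53
Robust SD ≈ 1.4826 × 53 = 78.578

78.6 ms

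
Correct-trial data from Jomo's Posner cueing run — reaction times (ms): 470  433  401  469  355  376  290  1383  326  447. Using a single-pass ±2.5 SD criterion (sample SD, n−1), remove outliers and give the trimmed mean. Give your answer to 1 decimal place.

n = 10, ΣRT = 4950, M = 495.000
Σ(x−M)² = 909176.00; s = √(909176.00/9) = 317.836
Cutoffs: 495.000 ± 2.5·317.836 → [-299.6, 1289.6]
Outside: 1383 → excluded.
Retained (n=9): Σ = 3567, mean = 3567/9 = 396.333

396.3 ms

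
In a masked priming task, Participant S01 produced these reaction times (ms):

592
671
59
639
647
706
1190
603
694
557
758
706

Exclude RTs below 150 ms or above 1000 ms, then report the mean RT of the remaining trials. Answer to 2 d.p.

Excluded: 59, 1190
Retained (n=10): Σ = 6573
Mean = 6573/10 = 657.3000

657.30 ms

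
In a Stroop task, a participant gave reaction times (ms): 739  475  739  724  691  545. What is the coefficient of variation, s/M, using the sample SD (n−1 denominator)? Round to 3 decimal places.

0.174

n = 6, Σ = 3913, M = 652.1667
Σ(x−M)² = 64620.833; s = √(64620.833/5) = 113.6845
CV = 113.6845 / 652.1667 = 0.17432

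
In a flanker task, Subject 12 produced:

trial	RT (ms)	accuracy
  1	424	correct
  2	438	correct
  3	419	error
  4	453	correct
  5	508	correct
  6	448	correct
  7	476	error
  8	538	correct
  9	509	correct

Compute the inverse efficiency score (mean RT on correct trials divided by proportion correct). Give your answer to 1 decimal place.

609.4 ms

Correct trials (n=7): 424, 438, 453, 508, 448, 538, 509
Mean correct RT = 3318/7 = 474.0000 ms
Proportion correct = 7/9
IES = 474.0000 / (7/9) = 609.429 ms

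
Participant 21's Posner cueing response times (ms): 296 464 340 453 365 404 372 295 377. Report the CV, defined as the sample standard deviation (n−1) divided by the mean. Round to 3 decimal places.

0.160

n = 9, Σ = 3366, M = 374.0000
Σ(x−M)² = 28816.000; s = √(28816.000/8) = 60.0167
CV = 60.0167 / 374.0000 = 0.16047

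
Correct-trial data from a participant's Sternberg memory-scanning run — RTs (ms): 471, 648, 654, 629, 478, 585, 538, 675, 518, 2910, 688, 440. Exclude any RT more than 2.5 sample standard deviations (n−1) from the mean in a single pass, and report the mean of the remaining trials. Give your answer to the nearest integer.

n = 12, ΣRT = 9234, M = 769.500
Σ(x−M)² = 5078685.00; s = √(5078685.00/11) = 679.484
Cutoffs: 769.500 ± 2.5·679.484 → [-929.2, 2468.2]
Outside: 2910 → excluded.
Retained (n=11): Σ = 6324, mean = 6324/11 = 574.909

575 ms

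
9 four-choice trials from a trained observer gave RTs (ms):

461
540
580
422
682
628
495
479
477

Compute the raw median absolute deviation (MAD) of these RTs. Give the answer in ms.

45 ms

Sorted: 422, 461, 477, 479, 495, 540, 580, 628, 682 → median = 495
|x − 495|: 34, 45, 85, 73, 187, 133, 0, 16, 18
Sorted deviations: 0, 16, 18, 34, 45, 73, 85, 133, 187 → MAD = 45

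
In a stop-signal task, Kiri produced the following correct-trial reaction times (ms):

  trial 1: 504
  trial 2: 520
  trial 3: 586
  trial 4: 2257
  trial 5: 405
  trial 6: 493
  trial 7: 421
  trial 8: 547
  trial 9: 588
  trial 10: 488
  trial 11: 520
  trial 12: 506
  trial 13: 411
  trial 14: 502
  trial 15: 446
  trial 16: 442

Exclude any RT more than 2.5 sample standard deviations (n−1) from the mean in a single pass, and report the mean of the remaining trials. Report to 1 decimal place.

n = 16, ΣRT = 9636, M = 602.250
Σ(x−M)² = 2967633.00; s = √(2967633.00/15) = 444.795
Cutoffs: 602.250 ± 2.5·444.795 → [-509.7, 1714.2]
Outside: 2257 → excluded.
Retained (n=15): Σ = 7379, mean = 7379/15 = 491.933

491.9 ms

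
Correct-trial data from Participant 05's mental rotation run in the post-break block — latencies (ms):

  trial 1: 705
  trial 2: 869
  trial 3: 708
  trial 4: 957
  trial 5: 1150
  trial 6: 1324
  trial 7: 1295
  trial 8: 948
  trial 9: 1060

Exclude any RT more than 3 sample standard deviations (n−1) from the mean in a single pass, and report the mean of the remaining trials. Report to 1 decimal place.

1001.8 ms

n = 9, ΣRT = 9016, M = 1001.778
Σ(x−M)² = 412075.56; s = √(412075.56/8) = 226.957
Cutoffs: 1001.778 ± 3·226.957 → [320.9, 1682.6]
No RTs fall outside the cutoffs; all 9 retained. Mean = 9016/9 = 1001.778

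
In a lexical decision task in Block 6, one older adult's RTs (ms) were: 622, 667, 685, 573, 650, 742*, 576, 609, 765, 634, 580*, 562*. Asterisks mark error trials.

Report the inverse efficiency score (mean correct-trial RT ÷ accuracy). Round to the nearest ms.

856 ms

Correct trials (n=9): 622, 667, 685, 573, 650, 576, 609, 765, 634
Mean correct RT = 5781/9 = 642.3333 ms
Proportion correct = 9/12
IES = 642.3333 / (9/12) = 856.444 ms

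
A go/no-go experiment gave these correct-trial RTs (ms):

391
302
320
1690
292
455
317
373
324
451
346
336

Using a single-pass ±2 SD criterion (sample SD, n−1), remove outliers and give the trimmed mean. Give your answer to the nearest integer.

n = 12, ΣRT = 5597, M = 466.417
Σ(x−M)² = 1664946.92; s = √(1664946.92/11) = 389.049
Cutoffs: 466.417 ± 2·389.049 → [-311.7, 1244.5]
Outside: 1690 → excluded.
Retained (n=11): Σ = 3907, mean = 3907/11 = 355.182

355 ms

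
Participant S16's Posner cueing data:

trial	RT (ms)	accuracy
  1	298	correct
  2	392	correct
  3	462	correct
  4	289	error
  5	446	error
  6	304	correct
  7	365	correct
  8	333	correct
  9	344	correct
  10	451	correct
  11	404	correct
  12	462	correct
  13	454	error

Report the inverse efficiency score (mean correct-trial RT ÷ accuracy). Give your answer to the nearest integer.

496 ms

Correct trials (n=10): 298, 392, 462, 304, 365, 333, 344, 451, 404, 462
Mean correct RT = 3815/10 = 381.5000 ms
Proportion correct = 10/13
IES = 381.5000 / (10/13) = 495.950 ms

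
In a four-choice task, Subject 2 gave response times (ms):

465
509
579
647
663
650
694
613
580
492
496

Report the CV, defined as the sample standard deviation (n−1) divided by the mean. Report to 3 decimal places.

0.137

n = 11, Σ = 6388, M = 580.7273
Σ(x−M)² = 63424.182; s = √(63424.182/10) = 79.6393
CV = 79.6393 / 580.7273 = 0.13714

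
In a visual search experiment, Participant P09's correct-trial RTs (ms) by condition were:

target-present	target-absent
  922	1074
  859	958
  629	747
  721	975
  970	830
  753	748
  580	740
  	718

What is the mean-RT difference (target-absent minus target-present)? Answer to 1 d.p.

M(target-present) = 5434/7 = 776.286
M(target-absent) = 6790/8 = 848.750
Difference = 848.750 − 776.286 = 72.464 ms

72.5 ms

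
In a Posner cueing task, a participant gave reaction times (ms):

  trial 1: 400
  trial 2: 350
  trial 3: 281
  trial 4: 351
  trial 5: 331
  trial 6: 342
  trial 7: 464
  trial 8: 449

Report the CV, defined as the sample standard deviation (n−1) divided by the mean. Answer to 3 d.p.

0.167

n = 8, Σ = 2968, M = 371.0000
Σ(x−M)² = 26956.000; s = √(26956.000/7) = 62.0553
CV = 62.0553 / 371.0000 = 0.16726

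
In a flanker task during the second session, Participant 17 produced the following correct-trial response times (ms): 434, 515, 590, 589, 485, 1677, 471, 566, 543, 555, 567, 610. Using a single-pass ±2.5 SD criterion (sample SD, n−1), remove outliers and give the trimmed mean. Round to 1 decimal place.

n = 12, ΣRT = 7602, M = 633.500
Σ(x−M)² = 1218949.00; s = √(1218949.00/11) = 332.887
Cutoffs: 633.500 ± 2.5·332.887 → [-198.7, 1465.7]
Outside: 1677 → excluded.
Retained (n=11): Σ = 5925, mean = 5925/11 = 538.636

538.6 ms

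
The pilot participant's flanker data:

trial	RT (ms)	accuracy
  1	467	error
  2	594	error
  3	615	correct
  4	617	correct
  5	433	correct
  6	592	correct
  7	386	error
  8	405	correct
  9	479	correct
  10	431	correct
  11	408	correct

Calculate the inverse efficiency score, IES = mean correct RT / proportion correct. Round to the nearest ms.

684 ms

Correct trials (n=8): 615, 617, 433, 592, 405, 479, 431, 408
Mean correct RT = 3980/8 = 497.5000 ms
Proportion correct = 8/11
IES = 497.5000 / (8/11) = 684.062 ms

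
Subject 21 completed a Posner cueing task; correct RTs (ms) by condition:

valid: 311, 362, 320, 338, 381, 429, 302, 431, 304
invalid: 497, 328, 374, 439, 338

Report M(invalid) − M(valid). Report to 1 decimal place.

42.1 ms

M(valid) = 3178/9 = 353.111
M(invalid) = 1976/5 = 395.200
Difference = 395.200 − 353.111 = 42.089 ms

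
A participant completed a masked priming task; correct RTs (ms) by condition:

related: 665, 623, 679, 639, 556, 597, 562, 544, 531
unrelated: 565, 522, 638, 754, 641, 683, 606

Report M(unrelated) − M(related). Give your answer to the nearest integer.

M(related) = 5396/9 = 599.556
M(unrelated) = 4409/7 = 629.857
Difference = 629.857 − 599.556 = 30.302 ms

30 ms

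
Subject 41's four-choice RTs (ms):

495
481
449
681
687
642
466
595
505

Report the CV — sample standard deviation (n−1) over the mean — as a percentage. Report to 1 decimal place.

n = 9, Σ = 5001, M = 555.6667
Σ(x−M)² = 73198.000; s = √(73198.000/8) = 95.6543
CV = 95.6543 / 555.6667 = 0.17214 = 17.214%

17.2%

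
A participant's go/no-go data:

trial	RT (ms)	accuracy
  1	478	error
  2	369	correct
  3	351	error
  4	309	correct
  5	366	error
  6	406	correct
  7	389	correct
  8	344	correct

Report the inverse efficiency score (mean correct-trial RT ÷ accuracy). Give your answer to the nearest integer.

581 ms

Correct trials (n=5): 369, 309, 406, 389, 344
Mean correct RT = 1817/5 = 363.4000 ms
Proportion correct = 5/8
IES = 363.4000 / (5/8) = 581.440 ms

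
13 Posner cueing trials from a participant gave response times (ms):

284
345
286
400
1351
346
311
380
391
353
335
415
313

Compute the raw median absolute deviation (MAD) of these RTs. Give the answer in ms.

Sorted: 284, 286, 311, 313, 335, 345, 346, 353, 380, 391, 400, 415, 1351 → median = 346
|x − 346|: 62, 1, 60, 54, 1005, 0, 35, 34, 45, 7, 11, 69, 33
Sorted deviations: 0, 1, 7, 11, 33, 34, 35, 45, 54, 60, 62, 69, 1005 → MAD = 35

35 ms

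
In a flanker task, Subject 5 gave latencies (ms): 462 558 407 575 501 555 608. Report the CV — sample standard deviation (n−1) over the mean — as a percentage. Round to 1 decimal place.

13.5%

n = 7, Σ = 3666, M = 523.7143
Σ(x−M)² = 29835.429; s = √(29835.429/6) = 70.5165
CV = 70.5165 / 523.7143 = 0.13465 = 13.465%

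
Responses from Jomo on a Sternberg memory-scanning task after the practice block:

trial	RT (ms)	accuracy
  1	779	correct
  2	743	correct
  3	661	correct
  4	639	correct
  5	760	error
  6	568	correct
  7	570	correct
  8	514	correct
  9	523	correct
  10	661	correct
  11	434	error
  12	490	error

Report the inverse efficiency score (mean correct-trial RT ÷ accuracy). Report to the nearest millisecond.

838 ms

Correct trials (n=9): 779, 743, 661, 639, 568, 570, 514, 523, 661
Mean correct RT = 5658/9 = 628.6667 ms
Proportion correct = 9/12
IES = 628.6667 / (9/12) = 838.222 ms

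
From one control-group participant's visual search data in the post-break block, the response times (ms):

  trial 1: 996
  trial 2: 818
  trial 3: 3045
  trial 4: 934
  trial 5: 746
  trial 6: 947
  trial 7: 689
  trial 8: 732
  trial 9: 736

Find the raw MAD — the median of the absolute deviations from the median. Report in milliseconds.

Sorted: 689, 732, 736, 746, 818, 934, 947, 996, 3045 → median = 818
|x − 818|: 178, 0, 2227, 116, 72, 129, 129, 86, 82
Sorted deviations: 0, 72, 82, 86, 116, 129, 129, 178, 2227 → MAD = 116

116 ms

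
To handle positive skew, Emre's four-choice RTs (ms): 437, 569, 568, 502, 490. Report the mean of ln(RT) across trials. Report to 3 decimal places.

ln(RT): 6.0799, 6.3439, 6.3421, 6.2186, 6.1944
Σ ln(RT) = 31.1789
Mean = 31.1789/5 = 6.23579

6.236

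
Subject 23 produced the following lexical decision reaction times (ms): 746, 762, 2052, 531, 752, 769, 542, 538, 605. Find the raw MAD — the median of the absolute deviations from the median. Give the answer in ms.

141 ms

Sorted: 531, 538, 542, 605, 746, 752, 762, 769, 2052 → median = 746
|x − 746|: 0, 16, 1306, 215, 6, 23, 204, 208, 141
Sorted deviations: 0, 6, 16, 23, 141, 204, 208, 215, 1306 → MAD = 141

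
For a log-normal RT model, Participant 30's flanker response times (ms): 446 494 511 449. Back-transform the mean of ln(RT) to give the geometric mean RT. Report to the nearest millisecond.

474 ms

ln(RT): 6.1003, 6.2025, 6.2364, 6.1070
Mean ln(RT) = 24.6462/4 = 6.16156
Geometric mean = exp(6.16156) = 474.17 ms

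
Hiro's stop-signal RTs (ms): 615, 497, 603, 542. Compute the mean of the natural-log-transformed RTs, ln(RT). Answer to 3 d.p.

6.332

ln(RT): 6.4216, 6.2086, 6.4019, 6.2953
Σ ln(RT) = 25.3274
Mean = 25.3274/4 = 6.33185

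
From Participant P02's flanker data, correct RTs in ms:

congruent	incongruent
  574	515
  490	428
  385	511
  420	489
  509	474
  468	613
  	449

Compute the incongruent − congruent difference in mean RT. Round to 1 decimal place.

22.7 ms

M(congruent) = 2846/6 = 474.333
M(incongruent) = 3479/7 = 497.000
Difference = 497.000 − 474.333 = 22.667 ms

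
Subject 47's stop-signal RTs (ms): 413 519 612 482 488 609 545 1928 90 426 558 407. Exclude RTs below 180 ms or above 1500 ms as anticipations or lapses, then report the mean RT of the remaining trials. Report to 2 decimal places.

505.90 ms

Excluded: 90, 1928
Retained (n=10): Σ = 5059
Mean = 5059/10 = 505.9000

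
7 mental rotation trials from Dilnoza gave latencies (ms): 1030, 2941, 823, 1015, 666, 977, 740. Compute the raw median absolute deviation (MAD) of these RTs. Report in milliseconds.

Sorted: 666, 740, 823, 977, 1015, 1030, 2941 → median = 977
|x − 977|: 53, 1964, 154, 38, 311, 0, 237
Sorted deviations: 0, 38, 53, 154, 237, 311, 1964 → MAD = 154

154 ms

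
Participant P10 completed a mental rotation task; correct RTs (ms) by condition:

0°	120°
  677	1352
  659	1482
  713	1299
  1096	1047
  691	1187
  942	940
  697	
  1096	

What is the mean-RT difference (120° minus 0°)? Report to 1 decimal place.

396.5 ms

M(0°) = 6571/8 = 821.375
M(120°) = 7307/6 = 1217.833
Difference = 1217.833 − 821.375 = 396.458 ms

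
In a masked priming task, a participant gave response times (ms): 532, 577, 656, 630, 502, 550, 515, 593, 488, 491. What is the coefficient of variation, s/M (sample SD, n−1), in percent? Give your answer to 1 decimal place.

n = 10, Σ = 5534, M = 553.4000
Σ(x−M)² = 31276.400; s = √(31276.400/9) = 58.9505
CV = 58.9505 / 553.4000 = 0.10652 = 10.652%

10.7%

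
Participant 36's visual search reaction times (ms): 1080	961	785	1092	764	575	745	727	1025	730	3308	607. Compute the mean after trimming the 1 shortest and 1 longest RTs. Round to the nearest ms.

Sorted: 575, 607, 727, 730, 745, 764, 785, 961, 1025, 1080, 1092, 3308
Drop lowest 1 (575) and highest 1 (3308)
Remaining (n=10): Σ = 8516, mean = 8516/10 = 851.600

852 ms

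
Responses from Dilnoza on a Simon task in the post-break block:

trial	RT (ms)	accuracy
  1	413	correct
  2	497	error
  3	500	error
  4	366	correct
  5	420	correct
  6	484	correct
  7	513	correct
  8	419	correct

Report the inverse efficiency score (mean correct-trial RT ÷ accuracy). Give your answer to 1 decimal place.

581.1 ms

Correct trials (n=6): 413, 366, 420, 484, 513, 419
Mean correct RT = 2615/6 = 435.8333 ms
Proportion correct = 6/8
IES = 435.8333 / (6/8) = 581.111 ms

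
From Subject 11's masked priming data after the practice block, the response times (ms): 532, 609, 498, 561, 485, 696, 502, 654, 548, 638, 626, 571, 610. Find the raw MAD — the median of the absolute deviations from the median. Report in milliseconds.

Sorted: 485, 498, 502, 532, 548, 561, 571, 609, 610, 626, 638, 654, 696 → median = 571
|x − 571|: 39, 38, 73, 10, 86, 125, 69, 83, 23, 67, 55, 0, 39
Sorted deviations: 0, 10, 23, 38, 39, 39, 55, 67, 69, 73, 83, 86, 125 → MAD = 55

55 ms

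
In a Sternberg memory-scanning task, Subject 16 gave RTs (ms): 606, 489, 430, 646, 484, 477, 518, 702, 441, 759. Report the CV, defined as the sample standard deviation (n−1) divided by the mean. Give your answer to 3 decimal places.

0.208

n = 10, Σ = 5552, M = 555.2000
Σ(x−M)² = 119577.600; s = √(119577.600/9) = 115.2666
CV = 115.2666 / 555.2000 = 0.20761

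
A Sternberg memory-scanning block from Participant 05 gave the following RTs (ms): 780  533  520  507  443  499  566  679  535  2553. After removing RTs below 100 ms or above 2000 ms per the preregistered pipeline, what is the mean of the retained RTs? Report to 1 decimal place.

562.4 ms

Excluded: 2553
Retained (n=9): Σ = 5062
Mean = 5062/9 = 562.4444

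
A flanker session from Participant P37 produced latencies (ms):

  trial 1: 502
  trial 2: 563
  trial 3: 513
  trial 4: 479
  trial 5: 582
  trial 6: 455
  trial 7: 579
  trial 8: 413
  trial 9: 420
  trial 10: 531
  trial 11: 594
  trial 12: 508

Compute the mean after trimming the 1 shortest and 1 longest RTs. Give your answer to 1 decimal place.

Sorted: 413, 420, 455, 479, 502, 508, 513, 531, 563, 579, 582, 594
Drop lowest 1 (413) and highest 1 (594)
Remaining (n=10): Σ = 5132, mean = 5132/10 = 513.200

513.2 ms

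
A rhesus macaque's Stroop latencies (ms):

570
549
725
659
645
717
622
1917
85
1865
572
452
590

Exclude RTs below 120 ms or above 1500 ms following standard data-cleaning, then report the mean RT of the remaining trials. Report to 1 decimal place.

610.1 ms

Excluded: 85, 1865, 1917
Retained (n=10): Σ = 6101
Mean = 6101/10 = 610.1000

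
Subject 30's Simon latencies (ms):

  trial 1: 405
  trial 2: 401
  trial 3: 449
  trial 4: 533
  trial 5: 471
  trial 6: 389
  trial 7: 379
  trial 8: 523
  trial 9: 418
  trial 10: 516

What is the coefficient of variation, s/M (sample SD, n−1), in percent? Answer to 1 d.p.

n = 10, Σ = 4484, M = 448.4000
Σ(x−M)² = 31202.400; s = √(31202.400/9) = 58.8807
CV = 58.8807 / 448.4000 = 0.13131 = 13.131%

13.1%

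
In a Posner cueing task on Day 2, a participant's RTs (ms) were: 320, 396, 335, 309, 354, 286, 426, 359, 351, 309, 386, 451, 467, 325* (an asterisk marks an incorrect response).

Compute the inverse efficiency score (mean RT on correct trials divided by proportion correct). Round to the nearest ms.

Correct trials (n=13): 320, 396, 335, 309, 354, 286, 426, 359, 351, 309, 386, 451, 467
Mean correct RT = 4749/13 = 365.3077 ms
Proportion correct = 13/14
IES = 365.3077 / (13/14) = 393.408 ms

393 ms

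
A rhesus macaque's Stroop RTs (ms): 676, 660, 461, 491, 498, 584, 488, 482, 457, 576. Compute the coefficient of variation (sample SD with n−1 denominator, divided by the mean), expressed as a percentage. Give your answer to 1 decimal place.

n = 10, Σ = 5373, M = 537.3000
Σ(x−M)² = 59418.100; s = √(59418.100/9) = 81.2528
CV = 81.2528 / 537.3000 = 0.15122 = 15.122%

15.1%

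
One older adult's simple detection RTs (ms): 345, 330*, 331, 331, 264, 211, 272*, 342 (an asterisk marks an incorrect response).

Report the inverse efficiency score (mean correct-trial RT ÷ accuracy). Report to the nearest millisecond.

Correct trials (n=6): 345, 331, 331, 264, 211, 342
Mean correct RT = 1824/6 = 304.0000 ms
Proportion correct = 6/8
IES = 304.0000 / (6/8) = 405.333 ms

405 ms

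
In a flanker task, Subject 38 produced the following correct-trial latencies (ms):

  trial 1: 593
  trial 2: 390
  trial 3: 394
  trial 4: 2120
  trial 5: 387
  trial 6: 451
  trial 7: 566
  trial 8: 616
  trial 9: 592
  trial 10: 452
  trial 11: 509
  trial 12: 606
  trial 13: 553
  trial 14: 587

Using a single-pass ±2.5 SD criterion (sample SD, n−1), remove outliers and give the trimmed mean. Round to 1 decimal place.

515.1 ms

n = 14, ΣRT = 8816, M = 629.714
Σ(x−M)² = 2486268.86; s = √(2486268.86/13) = 437.323
Cutoffs: 629.714 ± 2.5·437.323 → [-463.6, 1723.0]
Outside: 2120 → excluded.
Retained (n=13): Σ = 6696, mean = 6696/13 = 515.077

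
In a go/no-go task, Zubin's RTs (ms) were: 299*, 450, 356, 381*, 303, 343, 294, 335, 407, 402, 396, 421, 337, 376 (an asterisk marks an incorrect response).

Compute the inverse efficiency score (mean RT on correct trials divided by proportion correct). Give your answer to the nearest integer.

Correct trials (n=12): 450, 356, 303, 343, 294, 335, 407, 402, 396, 421, 337, 376
Mean correct RT = 4420/12 = 368.3333 ms
Proportion correct = 12/14
IES = 368.3333 / (12/14) = 429.722 ms

430 ms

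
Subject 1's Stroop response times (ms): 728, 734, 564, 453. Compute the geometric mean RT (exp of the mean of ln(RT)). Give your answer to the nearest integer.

ln(RT): 6.5903, 6.5985, 6.3351, 6.1159
Mean ln(RT) = 25.6398/4 = 6.40994
Geometric mean = exp(6.40994) = 607.86 ms

608 ms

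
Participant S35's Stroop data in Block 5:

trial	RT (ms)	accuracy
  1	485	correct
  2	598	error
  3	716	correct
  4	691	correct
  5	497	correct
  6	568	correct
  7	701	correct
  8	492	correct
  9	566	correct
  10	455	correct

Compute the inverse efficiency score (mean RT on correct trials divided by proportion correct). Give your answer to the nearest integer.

638 ms

Correct trials (n=9): 485, 716, 691, 497, 568, 701, 492, 566, 455
Mean correct RT = 5171/9 = 574.5556 ms
Proportion correct = 9/10
IES = 574.5556 / (9/10) = 638.395 ms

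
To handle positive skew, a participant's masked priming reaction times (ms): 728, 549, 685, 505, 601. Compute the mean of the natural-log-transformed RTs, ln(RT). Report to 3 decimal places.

ln(RT): 6.5903, 6.3081, 6.5294, 6.2246, 6.3986
Σ ln(RT) = 32.0510
Mean = 32.0510/5 = 6.41019

6.410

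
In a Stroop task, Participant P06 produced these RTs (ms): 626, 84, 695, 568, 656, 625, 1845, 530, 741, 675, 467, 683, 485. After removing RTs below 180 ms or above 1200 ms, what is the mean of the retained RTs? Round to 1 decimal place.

Excluded: 84, 1845
Retained (n=11): Σ = 6751
Mean = 6751/11 = 613.7273

613.7 ms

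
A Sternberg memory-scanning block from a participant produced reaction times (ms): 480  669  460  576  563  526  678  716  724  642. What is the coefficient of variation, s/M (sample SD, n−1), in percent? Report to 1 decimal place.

n = 10, Σ = 6034, M = 603.4000
Σ(x−M)² = 82746.400; s = √(82746.400/9) = 95.8856
CV = 95.8856 / 603.4000 = 0.15891 = 15.891%

15.9%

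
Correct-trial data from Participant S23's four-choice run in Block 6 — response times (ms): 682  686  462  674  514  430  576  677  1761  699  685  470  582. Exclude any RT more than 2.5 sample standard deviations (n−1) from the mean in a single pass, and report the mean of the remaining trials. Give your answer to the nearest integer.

n = 13, ΣRT = 8898, M = 684.462
Σ(x−M)² = 1370873.23; s = √(1370873.23/12) = 337.993
Cutoffs: 684.462 ± 2.5·337.993 → [-160.5, 1529.4]
Outside: 1761 → excluded.
Retained (n=12): Σ = 7137, mean = 7137/12 = 594.750

595 ms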